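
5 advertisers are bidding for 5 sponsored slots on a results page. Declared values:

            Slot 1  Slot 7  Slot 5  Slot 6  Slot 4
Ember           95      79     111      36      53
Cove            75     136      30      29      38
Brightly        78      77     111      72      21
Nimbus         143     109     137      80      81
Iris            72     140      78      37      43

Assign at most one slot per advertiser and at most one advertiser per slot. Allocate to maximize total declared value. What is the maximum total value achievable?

This is the linear assignment problem.
Optimal: Ember→Slot 5 ($111), Cove→Slot 7 ($136), Brightly→Slot 6 ($72), Nimbus→Slot 1 ($143), Iris→Slot 4 ($43) — total 111+136+72+143+43 = $505.
Column-greedy (each slot in turn goes to its best remaining advertiser) gives $504, worse by 1.

Max total: $505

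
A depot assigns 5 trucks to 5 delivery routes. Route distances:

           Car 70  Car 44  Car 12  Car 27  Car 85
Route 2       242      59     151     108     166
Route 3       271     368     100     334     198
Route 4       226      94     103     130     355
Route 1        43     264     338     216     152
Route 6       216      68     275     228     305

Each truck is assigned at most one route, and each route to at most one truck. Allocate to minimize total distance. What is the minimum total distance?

Optimal: Car 70→Route 1 (43 km), Car 44→Route 6 (68 km), Car 12→Route 3 (100 km), Car 27→Route 4 (130 km), Car 85→Route 2 (166 km) — total 43+68+100+130+166 = 507 km.
Column-greedy (each route in turn goes to its cheapest remaining truck) gives 637 km, worse by 130.

Minimum total: 507 km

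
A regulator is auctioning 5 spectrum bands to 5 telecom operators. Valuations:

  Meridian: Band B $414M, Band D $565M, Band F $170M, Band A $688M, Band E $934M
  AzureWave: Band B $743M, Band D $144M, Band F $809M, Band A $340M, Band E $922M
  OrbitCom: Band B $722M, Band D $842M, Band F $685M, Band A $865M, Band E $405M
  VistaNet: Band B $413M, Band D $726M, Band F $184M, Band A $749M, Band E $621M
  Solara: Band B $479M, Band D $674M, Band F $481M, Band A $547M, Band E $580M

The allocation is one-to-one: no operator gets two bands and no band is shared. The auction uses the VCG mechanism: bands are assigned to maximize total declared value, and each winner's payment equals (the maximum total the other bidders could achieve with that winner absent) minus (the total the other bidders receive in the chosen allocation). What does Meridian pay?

Efficient allocation: Meridian→Band E ($934M), AzureWave→Band F ($809M), OrbitCom→Band B ($722M), VistaNet→Band A ($749M), Solara→Band D ($674M); total welfare W = $3888M.
Meridian receives Band E at value $934M, so the others get W − 934 = $2954M.
Without Meridian: best allocation of the remaining 4 bidders over all 5 bands is AzureWave→Band E ($922M), OrbitCom→Band B ($722M), VistaNet→Band A ($749M), Solara→Band D ($674M), total $3067M.
VCG payment = (others' best without Meridian) − (others' welfare with Meridian) = 3067 − 2954 = $113M.

Meridian pays $113M.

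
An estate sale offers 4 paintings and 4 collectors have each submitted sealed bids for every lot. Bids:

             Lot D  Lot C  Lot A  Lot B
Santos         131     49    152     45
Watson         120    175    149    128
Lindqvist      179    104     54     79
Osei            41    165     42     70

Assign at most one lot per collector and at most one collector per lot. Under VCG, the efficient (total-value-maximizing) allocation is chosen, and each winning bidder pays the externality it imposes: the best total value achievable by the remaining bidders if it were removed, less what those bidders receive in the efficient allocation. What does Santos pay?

Efficient allocation: Santos→Lot A ($152), Watson→Lot B ($128), Lindqvist→Lot D ($179), Osei→Lot C ($165); total welfare W = $624.
Santos receives Lot A at value $152, so the others get W − 152 = $472.
Without Santos: best allocation of the remaining 3 bidders over all 4 lots is Watson→Lot A ($149), Lindqvist→Lot D ($179), Osei→Lot C ($165), total $493.
VCG payment = (others' best without Santos) − (others' welfare with Santos) = 493 − 472 = $21.

Santos pays $21.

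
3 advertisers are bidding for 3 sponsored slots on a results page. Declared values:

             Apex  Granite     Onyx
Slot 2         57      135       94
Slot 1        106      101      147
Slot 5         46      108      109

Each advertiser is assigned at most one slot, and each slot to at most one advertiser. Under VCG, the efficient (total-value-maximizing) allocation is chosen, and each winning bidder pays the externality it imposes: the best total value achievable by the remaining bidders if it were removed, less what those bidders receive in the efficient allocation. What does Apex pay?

Apex pays $38.

Efficient allocation: Apex→Slot 1 ($106), Granite→Slot 2 ($135), Onyx→Slot 5 ($109); total welfare W = $350.
Apex receives Slot 1 at value $106, so the others get W − 106 = $244.
Without Apex: best allocation of the remaining 2 bidders over all 3 slots is Granite→Slot 2 ($135), Onyx→Slot 1 ($147), total $282.
VCG payment = (others' best without Apex) − (others' welfare with Apex) = 282 − 244 = $38.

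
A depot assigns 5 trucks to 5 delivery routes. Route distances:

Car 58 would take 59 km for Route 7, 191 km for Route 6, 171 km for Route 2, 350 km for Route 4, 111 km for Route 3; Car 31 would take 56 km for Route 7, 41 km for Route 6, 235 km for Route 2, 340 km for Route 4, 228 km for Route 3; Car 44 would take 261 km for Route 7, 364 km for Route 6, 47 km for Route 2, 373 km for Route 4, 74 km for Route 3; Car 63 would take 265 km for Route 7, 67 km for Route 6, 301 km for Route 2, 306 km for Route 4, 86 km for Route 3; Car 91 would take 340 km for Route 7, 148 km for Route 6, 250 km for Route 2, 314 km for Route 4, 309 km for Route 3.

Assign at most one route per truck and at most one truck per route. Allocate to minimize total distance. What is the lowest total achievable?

Optimal: Car 58→Route 7 (59 km), Car 31→Route 6 (41 km), Car 44→Route 2 (47 km), Car 63→Route 3 (86 km), Car 91→Route 4 (314 km) — total 59+41+47+86+314 = 547 km.
Column-greedy (each route in turn goes to its cheapest remaining truck) gives 595 km, worse by 48.
Every other assignment is strictly worse.

Min total: 547 km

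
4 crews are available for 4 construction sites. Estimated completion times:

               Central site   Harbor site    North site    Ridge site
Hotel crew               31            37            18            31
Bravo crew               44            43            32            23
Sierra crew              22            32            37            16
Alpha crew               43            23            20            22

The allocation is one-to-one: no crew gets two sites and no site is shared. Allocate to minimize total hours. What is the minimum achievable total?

Min total: 86 hours

Treat this as an assignment problem: match each crew to one site.
Optimal: Hotel crew→North site (18 hours), Bravo crew→Ridge site (23 hours), Sierra crew→Central site (22 hours), Alpha crew→Harbor site (23 hours) — total 18+23+22+23 = 86 hours.
Min-entry greedy (repeatedly take the single cheapest remaining cell) gives 101 hours, worse by 15.
Next-best assignment: Hotel crew→North site, Bravo crew→Central site, Sierra crew→Ridge site, Alpha crew→Harbor site = 101 hours.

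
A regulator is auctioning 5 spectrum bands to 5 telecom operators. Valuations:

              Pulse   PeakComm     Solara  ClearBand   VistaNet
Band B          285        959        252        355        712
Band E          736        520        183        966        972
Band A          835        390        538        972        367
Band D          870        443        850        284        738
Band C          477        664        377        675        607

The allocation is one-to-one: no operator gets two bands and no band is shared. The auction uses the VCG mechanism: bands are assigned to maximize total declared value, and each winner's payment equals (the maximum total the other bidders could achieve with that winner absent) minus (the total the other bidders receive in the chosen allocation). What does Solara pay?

Solara pays $332M.

Efficient allocation: Pulse→Band A ($835M), PeakComm→Band B ($959M), Solara→Band D ($850M), ClearBand→Band C ($675M), VistaNet→Band E ($972M); total welfare W = $4291M.
Solara receives Band D at value $850M, so the others get W − 850 = $3441M.
Without Solara: best allocation of the remaining 4 bidders over all 5 bands is Pulse→Band D ($870M), PeakComm→Band B ($959M), ClearBand→Band A ($972M), VistaNet→Band E ($972M), total $3773M.
VCG payment = (others' best without Solara) − (others' welfare with Solara) = 3773 − 3441 = $332M.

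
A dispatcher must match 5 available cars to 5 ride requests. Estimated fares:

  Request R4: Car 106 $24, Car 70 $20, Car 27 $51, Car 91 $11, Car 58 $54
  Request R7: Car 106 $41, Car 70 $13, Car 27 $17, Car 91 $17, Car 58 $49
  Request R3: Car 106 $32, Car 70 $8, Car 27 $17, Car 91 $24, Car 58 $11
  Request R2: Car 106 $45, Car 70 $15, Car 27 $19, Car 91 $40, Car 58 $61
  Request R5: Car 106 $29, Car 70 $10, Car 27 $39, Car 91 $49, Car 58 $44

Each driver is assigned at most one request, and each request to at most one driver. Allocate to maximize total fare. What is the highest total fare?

Maximum total: $210

Optimal: Car 106→Request R7 ($41), Car 70→Request R3 ($8), Car 27→Request R4 ($51), Car 91→Request R5 ($49), Car 58→Request R2 ($61) — total 41+8+51+49+61 = $210.
Column-greedy (each request in turn goes to its best remaining driver) gives $148, worse by 62.
Next-best assignment: Car 106→Request R3, Car 70→Request R7, Car 27→Request R4, Car 91→Request R5, Car 58→Request R2 = $206.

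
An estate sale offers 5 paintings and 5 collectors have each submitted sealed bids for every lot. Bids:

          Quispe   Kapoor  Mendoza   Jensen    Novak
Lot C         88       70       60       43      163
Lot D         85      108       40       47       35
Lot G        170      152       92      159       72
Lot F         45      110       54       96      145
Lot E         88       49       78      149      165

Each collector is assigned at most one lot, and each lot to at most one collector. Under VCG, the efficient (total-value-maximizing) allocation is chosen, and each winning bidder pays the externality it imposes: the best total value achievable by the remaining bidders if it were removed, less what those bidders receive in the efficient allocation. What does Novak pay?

Novak pays $8.

Efficient allocation: Quispe→Lot G ($170), Kapoor→Lot D ($108), Mendoza→Lot F ($54), Jensen→Lot E ($149), Novak→Lot C ($163); total welfare W = $644.
Novak receives Lot C at value $163, so the others get W − 163 = $481.
Without Novak: best allocation of the remaining 4 bidders over all 5 lots is Quispe→Lot G ($170), Kapoor→Lot F ($110), Mendoza→Lot C ($60), Jensen→Lot E ($149), total $489.
VCG payment = (others' best without Novak) − (others' welfare with Novak) = 489 − 481 = $8.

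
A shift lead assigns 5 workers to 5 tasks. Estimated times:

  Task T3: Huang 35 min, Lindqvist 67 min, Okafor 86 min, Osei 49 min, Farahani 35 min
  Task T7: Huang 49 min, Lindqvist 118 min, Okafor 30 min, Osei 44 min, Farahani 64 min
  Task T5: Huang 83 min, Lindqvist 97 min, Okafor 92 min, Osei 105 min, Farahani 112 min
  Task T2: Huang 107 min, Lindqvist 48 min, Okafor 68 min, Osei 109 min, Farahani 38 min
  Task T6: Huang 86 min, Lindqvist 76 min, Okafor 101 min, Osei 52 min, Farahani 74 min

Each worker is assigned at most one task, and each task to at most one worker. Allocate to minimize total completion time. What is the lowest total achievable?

Treat this as an assignment problem: match each worker to one task.
Optimal: Huang→Task T5 (83 min), Lindqvist→Task T2 (48 min), Okafor→Task T7 (30 min), Osei→Task T6 (52 min), Farahani→Task T3 (35 min) — total 83+48+30+52+35 = 248 min.
Column-greedy (each task in turn goes to its cheapest remaining worker) gives 252 min, worse by 4.
Next-best assignment: Huang→Task T3, Lindqvist→Task T5, Okafor→Task T7, Osei→Task T6, Farahani→Task T2 = 252 min.
Every other assignment is strictly worse.

Minimum total: 248 min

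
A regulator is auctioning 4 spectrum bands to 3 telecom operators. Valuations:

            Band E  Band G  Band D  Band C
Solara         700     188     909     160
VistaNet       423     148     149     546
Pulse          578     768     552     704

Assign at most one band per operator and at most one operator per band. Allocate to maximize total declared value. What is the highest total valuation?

Optimal: Solara→Band D ($909M), VistaNet→Band C ($546M), Pulse→Band G ($768M) — total 909+546+768 = $2223M.
Column-greedy (each band in turn goes to its best remaining operator) gives $1617M, worse by 606.

Max total: $2223M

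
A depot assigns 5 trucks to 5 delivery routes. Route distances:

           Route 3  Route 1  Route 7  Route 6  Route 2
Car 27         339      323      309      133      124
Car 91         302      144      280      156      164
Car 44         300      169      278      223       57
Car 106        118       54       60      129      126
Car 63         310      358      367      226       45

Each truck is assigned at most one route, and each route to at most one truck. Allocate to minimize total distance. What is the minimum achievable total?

Min total: 682 km

Optimal: Car 27→Route 6 (133 km), Car 91→Route 1 (144 km), Car 44→Route 3 (300 km), Car 106→Route 7 (60 km), Car 63→Route 2 (45 km) — total 133+144+300+60+45 = 682 km.
Min-entry greedy (repeatedly take the single cheapest remaining cell) gives 812 km, worse by 130.
Next-best assignment: Car 27→Route 6, Car 91→Route 1, Car 44→Route 2, Car 106→Route 7, Car 63→Route 3 = 704 km.
Swapping Car 44↔Car 27 (Car 44→Route 6 223 km, Car 27→Route 3 339 km) adds 129.
No other one-to-one assignment undercuts 682 km.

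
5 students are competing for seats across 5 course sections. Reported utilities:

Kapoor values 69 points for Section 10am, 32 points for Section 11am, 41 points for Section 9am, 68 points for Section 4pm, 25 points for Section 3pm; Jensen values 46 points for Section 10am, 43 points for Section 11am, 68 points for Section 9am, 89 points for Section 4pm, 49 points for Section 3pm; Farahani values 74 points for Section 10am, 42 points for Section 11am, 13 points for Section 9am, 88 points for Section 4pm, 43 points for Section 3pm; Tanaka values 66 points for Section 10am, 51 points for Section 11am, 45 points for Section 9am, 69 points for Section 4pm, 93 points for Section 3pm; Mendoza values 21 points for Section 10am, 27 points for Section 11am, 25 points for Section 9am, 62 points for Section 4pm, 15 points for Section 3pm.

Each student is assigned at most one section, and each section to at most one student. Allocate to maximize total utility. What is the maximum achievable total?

Optimal: Kapoor→Section 10am (69 points), Jensen→Section 9am (68 points), Farahani→Section 4pm (88 points), Tanaka→Section 3pm (93 points), Mendoza→Section 11am (27 points) — total 69+68+88+93+27 = 345 points.
Max-entry greedy (repeatedly take the single best remaining cell) gives 324 points, worse by 21.
Next-best assignment: Kapoor→Section 10am, Jensen→Section 9am, Farahani→Section 11am, Tanaka→Section 3pm, Mendoza→Section 4pm = 334 points.
Swapping Mendoza↔Jensen (Mendoza→Section 9am 25 points, Jensen→Section 11am 43 points) loses 27.
Every other assignment is strictly worse.

Max total: 345 points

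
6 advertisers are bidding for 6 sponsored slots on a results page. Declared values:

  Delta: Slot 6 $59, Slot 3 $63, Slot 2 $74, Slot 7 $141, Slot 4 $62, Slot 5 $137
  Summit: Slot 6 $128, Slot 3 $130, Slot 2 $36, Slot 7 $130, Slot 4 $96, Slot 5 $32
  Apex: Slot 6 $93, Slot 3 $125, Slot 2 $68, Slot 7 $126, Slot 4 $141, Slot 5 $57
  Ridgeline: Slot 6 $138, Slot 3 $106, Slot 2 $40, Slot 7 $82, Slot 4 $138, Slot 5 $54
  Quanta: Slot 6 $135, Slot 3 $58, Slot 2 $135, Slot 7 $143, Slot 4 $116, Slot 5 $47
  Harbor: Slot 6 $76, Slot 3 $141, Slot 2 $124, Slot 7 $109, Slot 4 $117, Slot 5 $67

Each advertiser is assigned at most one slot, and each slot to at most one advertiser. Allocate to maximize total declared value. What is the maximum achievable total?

Optimal: Delta→Slot 5 ($137), Summit→Slot 7 ($130), Apex→Slot 4 ($141), Ridgeline→Slot 6 ($138), Quanta→Slot 2 ($135), Harbor→Slot 3 ($141) — total 137+130+141+138+135+141 = $822.
Column-greedy (each slot in turn goes to its best remaining advertiser) gives $728, worse by 94.
Next-best assignment: Delta→Slot 5, Summit→Slot 3, Apex→Slot 4, Ridgeline→Slot 6, Quanta→Slot 7, Harbor→Slot 2 = $813.
Checked against all permutations: $822 is optimal.

Maximum total: $822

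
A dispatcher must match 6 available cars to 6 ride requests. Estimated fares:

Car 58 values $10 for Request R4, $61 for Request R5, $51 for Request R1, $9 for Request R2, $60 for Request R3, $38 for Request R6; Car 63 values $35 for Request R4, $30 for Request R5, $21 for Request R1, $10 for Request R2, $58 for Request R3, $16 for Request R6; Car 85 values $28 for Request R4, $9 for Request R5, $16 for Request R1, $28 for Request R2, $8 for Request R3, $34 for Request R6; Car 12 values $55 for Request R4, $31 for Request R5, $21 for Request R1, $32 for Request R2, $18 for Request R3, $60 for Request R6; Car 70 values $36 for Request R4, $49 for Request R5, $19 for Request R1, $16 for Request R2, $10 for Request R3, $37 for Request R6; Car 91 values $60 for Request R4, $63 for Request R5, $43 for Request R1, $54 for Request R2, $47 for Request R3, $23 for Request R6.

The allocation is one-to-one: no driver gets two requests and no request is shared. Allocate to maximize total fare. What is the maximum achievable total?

Optimal: Car 58→Request R1 ($51), Car 63→Request R3 ($58), Car 85→Request R2 ($28), Car 12→Request R6 ($60), Car 70→Request R5 ($49), Car 91→Request R4 ($60) — total 51+58+28+60+49+60 = $306.
Max-entry greedy (repeatedly take the single best remaining cell) gives $268, worse by 38.
Next-best assignment: Car 58→Request R1, Car 63→Request R3, Car 85→Request R6, Car 12→Request R4, Car 70→Request R5, Car 91→Request R2 = $301.

Max total: $306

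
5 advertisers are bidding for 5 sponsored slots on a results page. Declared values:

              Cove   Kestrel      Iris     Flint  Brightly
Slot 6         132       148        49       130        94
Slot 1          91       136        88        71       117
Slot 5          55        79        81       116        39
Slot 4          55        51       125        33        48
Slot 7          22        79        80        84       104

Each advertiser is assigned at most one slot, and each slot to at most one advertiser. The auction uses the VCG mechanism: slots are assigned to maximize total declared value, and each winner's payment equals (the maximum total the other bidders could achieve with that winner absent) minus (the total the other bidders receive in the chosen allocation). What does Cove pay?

Cove pays $25.

Efficient allocation: Cove→Slot 6 ($132), Kestrel→Slot 1 ($136), Iris→Slot 4 ($125), Flint→Slot 5 ($116), Brightly→Slot 7 ($104); total welfare W = $613.
Cove receives Slot 6 at value $132, so the others get W − 132 = $481.
Without Cove: best allocation of the remaining 4 bidders over all 5 slots is Kestrel→Slot 6 ($148), Iris→Slot 4 ($125), Flint→Slot 5 ($116), Brightly→Slot 1 ($117), total $506.
VCG payment = (others' best without Cove) − (others' welfare with Cove) = 506 − 481 = $25.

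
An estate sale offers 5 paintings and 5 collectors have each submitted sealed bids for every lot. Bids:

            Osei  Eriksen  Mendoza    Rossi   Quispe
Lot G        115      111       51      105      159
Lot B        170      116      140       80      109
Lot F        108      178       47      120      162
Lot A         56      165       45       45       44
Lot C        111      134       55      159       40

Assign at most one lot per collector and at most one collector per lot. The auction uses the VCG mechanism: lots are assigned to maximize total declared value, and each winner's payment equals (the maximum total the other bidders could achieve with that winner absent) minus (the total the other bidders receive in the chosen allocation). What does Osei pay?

Osei pays $10.

Efficient allocation: Osei→Lot G ($115), Eriksen→Lot A ($165), Mendoza→Lot B ($140), Rossi→Lot C ($159), Quispe→Lot F ($162); total welfare W = $741.
Osei receives Lot G at value $115, so the others get W − 115 = $626.
Without Osei: best allocation of the remaining 4 bidders over all 5 lots is Eriksen→Lot F ($178), Mendoza→Lot B ($140), Rossi→Lot C ($159), Quispe→Lot G ($159), total $636.
VCG payment = (others' best without Osei) − (others' welfare with Osei) = 636 − 626 = $10.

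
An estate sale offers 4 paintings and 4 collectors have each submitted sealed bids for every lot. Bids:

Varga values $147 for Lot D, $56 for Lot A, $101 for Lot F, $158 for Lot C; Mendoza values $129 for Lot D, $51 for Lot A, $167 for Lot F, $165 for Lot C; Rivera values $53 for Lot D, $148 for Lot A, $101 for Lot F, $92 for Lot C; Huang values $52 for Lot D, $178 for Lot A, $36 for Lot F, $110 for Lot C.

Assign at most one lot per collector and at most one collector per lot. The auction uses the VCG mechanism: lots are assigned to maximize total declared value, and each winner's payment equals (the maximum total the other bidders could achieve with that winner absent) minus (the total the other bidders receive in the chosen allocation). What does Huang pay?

Efficient allocation: Varga→Lot D ($147), Mendoza→Lot C ($165), Rivera→Lot F ($101), Huang→Lot A ($178); total welfare W = $591.
Huang receives Lot A at value $178, so the others get W − 178 = $413.
Without Huang: best allocation of the remaining 3 bidders over all 4 lots is Varga→Lot C ($158), Mendoza→Lot F ($167), Rivera→Lot A ($148), total $473.
VCG payment = (others' best without Huang) − (others' welfare with Huang) = 473 − 413 = $60.

Huang pays $60.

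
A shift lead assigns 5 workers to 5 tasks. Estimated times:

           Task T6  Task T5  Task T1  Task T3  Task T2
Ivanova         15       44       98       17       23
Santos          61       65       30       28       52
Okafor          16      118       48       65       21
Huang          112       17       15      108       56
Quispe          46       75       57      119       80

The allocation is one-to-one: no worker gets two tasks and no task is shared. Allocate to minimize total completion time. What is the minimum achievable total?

Minimum total: 131 min

Treat this as an assignment problem: match each worker to one task.
Optimal: Ivanova→Task T3 (17 min), Santos→Task T1 (30 min), Okafor→Task T2 (21 min), Huang→Task T5 (17 min), Quispe→Task T6 (46 min) — total 17+30+21+17+46 = 131 min.
Column-greedy (each task in turn goes to its cheapest remaining worker) gives 207 min, worse by 76.
No other one-to-one assignment undercuts 131 min.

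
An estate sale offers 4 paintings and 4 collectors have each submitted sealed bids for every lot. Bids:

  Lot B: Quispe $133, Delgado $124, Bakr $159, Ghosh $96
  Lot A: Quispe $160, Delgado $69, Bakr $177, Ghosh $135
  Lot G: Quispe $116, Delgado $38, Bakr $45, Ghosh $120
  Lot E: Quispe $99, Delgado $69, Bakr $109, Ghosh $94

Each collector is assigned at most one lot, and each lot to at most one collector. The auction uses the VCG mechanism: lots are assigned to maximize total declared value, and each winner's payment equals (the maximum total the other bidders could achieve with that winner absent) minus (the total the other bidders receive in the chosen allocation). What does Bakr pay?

Bakr pays $61.

Efficient allocation: Quispe→Lot E ($99), Delgado→Lot B ($124), Bakr→Lot A ($177), Ghosh→Lot G ($120); total welfare W = $520.
Bakr receives Lot A at value $177, so the others get W − 177 = $343.
Without Bakr: best allocation of the remaining 3 bidders over all 4 lots is Quispe→Lot A ($160), Delgado→Lot B ($124), Ghosh→Lot G ($120), total $404.
VCG payment = (others' best without Bakr) − (others' welfare with Bakr) = 404 − 343 = $61.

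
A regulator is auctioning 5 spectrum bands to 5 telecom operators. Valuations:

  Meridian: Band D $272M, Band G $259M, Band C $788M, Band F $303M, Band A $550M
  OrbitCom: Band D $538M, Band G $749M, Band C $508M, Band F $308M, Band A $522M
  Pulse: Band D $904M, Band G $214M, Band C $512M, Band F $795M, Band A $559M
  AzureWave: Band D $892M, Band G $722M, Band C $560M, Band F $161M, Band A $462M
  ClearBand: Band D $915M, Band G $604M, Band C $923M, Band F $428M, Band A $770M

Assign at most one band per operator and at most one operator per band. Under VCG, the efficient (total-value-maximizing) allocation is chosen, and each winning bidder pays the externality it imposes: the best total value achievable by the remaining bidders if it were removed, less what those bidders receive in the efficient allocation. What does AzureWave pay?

AzureWave pays $145M.

Efficient allocation: Meridian→Band C ($788M), OrbitCom→Band G ($749M), Pulse→Band F ($795M), AzureWave→Band D ($892M), ClearBand→Band A ($770M); total welfare W = $3994M.
AzureWave receives Band D at value $892M, so the others get W − 892 = $3102M.
Without AzureWave: best allocation of the remaining 4 bidders over all 5 bands is Meridian→Band C ($788M), OrbitCom→Band G ($749M), Pulse→Band F ($795M), ClearBand→Band D ($915M), total $3247M.
VCG payment = (others' best without AzureWave) − (others' welfare with AzureWave) = 3247 − 3102 = $145M.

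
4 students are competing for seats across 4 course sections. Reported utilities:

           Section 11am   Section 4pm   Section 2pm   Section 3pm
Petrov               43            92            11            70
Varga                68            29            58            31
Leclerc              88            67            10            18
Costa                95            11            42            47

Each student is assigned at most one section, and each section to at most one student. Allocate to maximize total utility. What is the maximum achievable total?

Max total: 290 points

This is a one-to-one assignment (maximum-weight bipartite matching).
Optimal: Petrov→Section 3pm (70 points), Varga→Section 2pm (58 points), Leclerc→Section 4pm (67 points), Costa→Section 11am (95 points) — total 70+58+67+95 = 290 points.
Swapping Costa↔Leclerc (Costa→Section 4pm 11 points, Leclerc→Section 11am 88 points) loses 63.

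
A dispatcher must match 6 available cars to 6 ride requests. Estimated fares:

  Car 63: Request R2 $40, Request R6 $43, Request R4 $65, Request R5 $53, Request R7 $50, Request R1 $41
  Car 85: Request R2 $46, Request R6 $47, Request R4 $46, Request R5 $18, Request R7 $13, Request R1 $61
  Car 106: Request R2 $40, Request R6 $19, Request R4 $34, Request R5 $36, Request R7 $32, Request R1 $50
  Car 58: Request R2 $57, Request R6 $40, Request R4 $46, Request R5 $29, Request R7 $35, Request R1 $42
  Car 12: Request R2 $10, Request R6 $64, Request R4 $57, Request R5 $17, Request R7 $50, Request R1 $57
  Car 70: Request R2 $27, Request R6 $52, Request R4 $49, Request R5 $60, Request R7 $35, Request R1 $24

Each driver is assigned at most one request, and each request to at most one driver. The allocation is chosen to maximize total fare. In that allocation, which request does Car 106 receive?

Treat this as an assignment problem: match each driver to one request.
Optimal: Car 63→Request R4 ($65), Car 85→Request R1 ($61), Car 106→Request R7 ($32), Car 58→Request R2 ($57), Car 12→Request R6 ($64), Car 70→Request R5 ($60) — total 65+61+32+57+64+60 = $339.
Row-greedy (each driver in turn takes its best remaining request) gives $316, worse by 23.
Swapping Car 58↔Car 70 (Car 58→Request R5 $29, Car 70→Request R2 $27) loses 61.
Checked against all permutations: $339 is optimal.
Car 106's own top request is Request R1 ($50), but forcing Car 106→Request R1 and reassigning the rest optimally gives only $329 — worse by 10.

Car 106 receives Request R7.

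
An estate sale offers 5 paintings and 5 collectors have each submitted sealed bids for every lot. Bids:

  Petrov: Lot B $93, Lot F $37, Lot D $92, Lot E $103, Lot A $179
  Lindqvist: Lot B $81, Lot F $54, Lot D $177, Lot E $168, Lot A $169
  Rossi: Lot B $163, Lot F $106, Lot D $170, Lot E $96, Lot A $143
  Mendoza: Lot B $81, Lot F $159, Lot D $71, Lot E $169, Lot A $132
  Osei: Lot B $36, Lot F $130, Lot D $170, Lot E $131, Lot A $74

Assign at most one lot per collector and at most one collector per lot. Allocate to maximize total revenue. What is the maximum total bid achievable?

Optimal: Petrov→Lot A ($179), Lindqvist→Lot E ($168), Rossi→Lot B ($163), Mendoza→Lot F ($159), Osei→Lot D ($170) — total 179+168+163+159+170 = $839.
Swapping Petrov↔Mendoza (Petrov→Lot F $37, Mendoza→Lot A $132) loses 169.
Checked against all permutations: $839 is optimal.

Maximum total: $839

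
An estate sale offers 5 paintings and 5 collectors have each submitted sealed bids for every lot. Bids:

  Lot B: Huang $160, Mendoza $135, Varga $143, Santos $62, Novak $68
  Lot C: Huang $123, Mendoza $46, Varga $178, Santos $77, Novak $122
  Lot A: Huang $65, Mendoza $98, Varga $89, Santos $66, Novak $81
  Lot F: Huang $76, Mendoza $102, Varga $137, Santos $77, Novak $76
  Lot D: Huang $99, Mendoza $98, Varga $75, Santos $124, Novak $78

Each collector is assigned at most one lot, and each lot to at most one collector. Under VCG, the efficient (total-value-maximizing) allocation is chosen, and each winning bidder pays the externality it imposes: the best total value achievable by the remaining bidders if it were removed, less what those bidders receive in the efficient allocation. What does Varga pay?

Varga pays $41.

Efficient allocation: Huang→Lot B ($160), Mendoza→Lot F ($102), Varga→Lot C ($178), Santos→Lot D ($124), Novak→Lot A ($81); total welfare W = $645.
Varga receives Lot C at value $178, so the others get W − 178 = $467.
Without Varga: best allocation of the remaining 4 bidders over all 5 lots is Huang→Lot B ($160), Mendoza→Lot F ($102), Santos→Lot D ($124), Novak→Lot C ($122), total $508.
VCG payment = (others' best without Varga) − (others' welfare with Varga) = 508 − 467 = $41.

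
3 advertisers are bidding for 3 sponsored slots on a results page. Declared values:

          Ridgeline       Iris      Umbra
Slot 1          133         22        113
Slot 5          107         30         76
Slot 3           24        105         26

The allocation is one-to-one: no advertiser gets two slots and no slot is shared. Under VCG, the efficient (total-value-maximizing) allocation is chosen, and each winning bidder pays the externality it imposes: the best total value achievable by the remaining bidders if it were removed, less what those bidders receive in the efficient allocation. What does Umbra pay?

Umbra pays $26.

Efficient allocation: Ridgeline→Slot 5 ($107), Iris→Slot 3 ($105), Umbra→Slot 1 ($113); total welfare W = $325.
Umbra receives Slot 1 at value $113, so the others get W − 113 = $212.
Without Umbra: best allocation of the remaining 2 bidders over all 3 slots is Ridgeline→Slot 1 ($133), Iris→Slot 3 ($105), total $238.
VCG payment = (others' best without Umbra) − (others' welfare with Umbra) = 238 − 212 = $26.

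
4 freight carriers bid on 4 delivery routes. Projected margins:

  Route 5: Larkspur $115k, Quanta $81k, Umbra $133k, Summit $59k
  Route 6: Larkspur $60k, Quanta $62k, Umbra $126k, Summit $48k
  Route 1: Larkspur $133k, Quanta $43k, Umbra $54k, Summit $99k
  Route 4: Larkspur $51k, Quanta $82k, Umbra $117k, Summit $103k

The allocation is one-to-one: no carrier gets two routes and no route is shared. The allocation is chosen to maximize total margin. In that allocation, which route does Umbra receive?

This is the linear assignment problem.
Optimal: Larkspur→Route 1 ($133k), Quanta→Route 5 ($81k), Umbra→Route 6 ($126k), Summit→Route 4 ($103k) — total 133+81+126+103 = $443k.
Column-greedy (each route in turn goes to its best remaining carrier) gives $431k, worse by 12.
Swapping Quanta↔Larkspur (Quanta→Route 1 $43k, Larkspur→Route 5 $115k) loses 56.
Umbra's own top route is Route 5 ($133k), but forcing Umbra→Route 5 and reassigning the rest optimally gives only $431k — worse by 12.

Umbra receives Route 6.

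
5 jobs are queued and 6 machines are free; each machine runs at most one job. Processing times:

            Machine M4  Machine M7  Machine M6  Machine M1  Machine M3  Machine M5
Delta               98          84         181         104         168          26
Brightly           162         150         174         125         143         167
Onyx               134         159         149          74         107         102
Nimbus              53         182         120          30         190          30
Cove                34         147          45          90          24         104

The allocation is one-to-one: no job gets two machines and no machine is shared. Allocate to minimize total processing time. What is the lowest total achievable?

Minimum total: 327 min

Treat this as an assignment problem: match each job to one machine.
Optimal: Delta→Machine M5 (26 min), Brightly→Machine M7 (150 min), Onyx→Machine M1 (74 min), Nimbus→Machine M4 (53 min), Cove→Machine M3 (24 min) — total 26+150+74+53+24 = 327 min.
Min-entry greedy (repeatedly take the single cheapest remaining cell) gives 364 min, worse by 37.
Next-best assignment: Delta→Machine M5, Brightly→Machine M3, Onyx→Machine M1, Nimbus→Machine M4, Cove→Machine M6 = 341 min.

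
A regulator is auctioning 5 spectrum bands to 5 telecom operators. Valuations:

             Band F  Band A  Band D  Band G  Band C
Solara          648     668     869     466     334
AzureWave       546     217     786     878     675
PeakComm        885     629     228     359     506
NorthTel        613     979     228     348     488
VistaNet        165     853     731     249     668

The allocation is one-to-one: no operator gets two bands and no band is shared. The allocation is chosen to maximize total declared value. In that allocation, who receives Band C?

VistaNet receives Band C.

This is the linear assignment problem.
Optimal: Solara→Band D ($869M), AzureWave→Band G ($878M), PeakComm→Band F ($885M), NorthTel→Band A ($979M), VistaNet→Band C ($668M) — total 869+878+885+979+668 = $4279M.
Next-best assignment: Solara→Band D, AzureWave→Band G, PeakComm→Band F, NorthTel→Band C, VistaNet→Band A = $3973M.
Swapping NorthTel↔Solara (NorthTel→Band D $228M, Solara→Band A $668M) loses 952.
VistaNet's own top band is Band A ($853M), but forcing VistaNet→Band A and reassigning the rest optimally gives only $3973M — worse by 306.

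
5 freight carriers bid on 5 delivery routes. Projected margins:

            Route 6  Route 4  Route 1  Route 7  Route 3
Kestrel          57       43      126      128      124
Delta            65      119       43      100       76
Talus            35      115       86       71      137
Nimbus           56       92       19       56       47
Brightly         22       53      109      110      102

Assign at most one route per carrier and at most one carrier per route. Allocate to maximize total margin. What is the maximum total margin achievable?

This is a one-to-one assignment (maximum-weight bipartite matching).
Optimal: Kestrel→Route 7 ($128k), Delta→Route 4 ($119k), Talus→Route 3 ($137k), Nimbus→Route 6 ($56k), Brightly→Route 1 ($109k) — total 128+119+137+56+109 = $549k.
Column-greedy (each route in turn goes to its best remaining carrier) gives $463k, worse by 86.
Next-best assignment: Kestrel→Route 1, Delta→Route 4, Talus→Route 3, Nimbus→Route 6, Brightly→Route 7 = $548k.
Checked against all permutations: $549k is optimal.

Max total: $549k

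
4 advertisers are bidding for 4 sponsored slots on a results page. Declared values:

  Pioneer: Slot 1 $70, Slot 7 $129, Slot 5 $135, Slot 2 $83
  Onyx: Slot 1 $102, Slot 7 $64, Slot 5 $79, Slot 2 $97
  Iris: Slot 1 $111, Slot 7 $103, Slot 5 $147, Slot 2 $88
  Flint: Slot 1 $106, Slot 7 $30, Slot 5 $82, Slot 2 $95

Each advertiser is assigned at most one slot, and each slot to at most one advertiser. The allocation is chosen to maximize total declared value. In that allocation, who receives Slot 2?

Onyx receives Slot 2.

Optimal: Pioneer→Slot 7 ($129), Onyx→Slot 2 ($97), Iris→Slot 5 ($147), Flint→Slot 1 ($106) — total 129+97+147+106 = $479.
Column-greedy (each slot in turn goes to its best remaining advertiser) gives $419, worse by 60.
Onyx's own top slot is Slot 1 ($102), but forcing Onyx→Slot 1 and reassigning the rest optimally gives only $473 — worse by 6.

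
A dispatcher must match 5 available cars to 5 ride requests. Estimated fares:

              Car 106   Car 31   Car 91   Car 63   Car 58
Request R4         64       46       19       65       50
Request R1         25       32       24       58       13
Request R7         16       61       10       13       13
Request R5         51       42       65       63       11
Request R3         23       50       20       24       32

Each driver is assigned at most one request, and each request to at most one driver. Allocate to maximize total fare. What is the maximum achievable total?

Optimal: Car 106→Request R4 ($64), Car 31→Request R7 ($61), Car 91→Request R5 ($65), Car 63→Request R1 ($58), Car 58→Request R3 ($32) — total 64+61+65+58+32 = $280.
Column-greedy (each request in turn goes to its best remaining driver) gives $210, worse by 70.
Next-best assignment: Car 106→Request R3, Car 31→Request R7, Car 91→Request R5, Car 63→Request R1, Car 58→Request R4 = $257.
Checked against all permutations: $280 is optimal.

Maximum total: $280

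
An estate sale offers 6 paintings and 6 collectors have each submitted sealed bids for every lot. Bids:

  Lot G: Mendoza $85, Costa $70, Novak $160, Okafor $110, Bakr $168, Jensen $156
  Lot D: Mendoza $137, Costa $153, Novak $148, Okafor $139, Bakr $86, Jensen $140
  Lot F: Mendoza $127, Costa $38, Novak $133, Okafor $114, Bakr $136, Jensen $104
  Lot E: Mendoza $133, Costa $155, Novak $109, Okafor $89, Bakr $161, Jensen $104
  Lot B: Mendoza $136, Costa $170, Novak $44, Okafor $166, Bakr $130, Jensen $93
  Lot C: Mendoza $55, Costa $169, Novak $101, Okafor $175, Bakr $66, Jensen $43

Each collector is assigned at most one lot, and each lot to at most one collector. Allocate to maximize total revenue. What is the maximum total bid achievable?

Maximum total: $937

Optimal: Mendoza→Lot F ($127), Costa→Lot B ($170), Novak→Lot D ($148), Okafor→Lot C ($175), Bakr→Lot E ($161), Jensen→Lot G ($156) — total 127+170+148+175+161+156 = $937.
Row-greedy (each collector in turn takes its best remaining lot) gives $907, worse by 30.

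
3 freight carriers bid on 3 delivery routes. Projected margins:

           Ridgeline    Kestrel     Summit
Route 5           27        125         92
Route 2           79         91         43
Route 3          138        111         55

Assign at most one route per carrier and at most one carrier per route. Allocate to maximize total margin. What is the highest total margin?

Maximum total: $321k

Optimal: Ridgeline→Route 3 ($138k), Kestrel→Route 2 ($91k), Summit→Route 5 ($92k) — total 138+91+92 = $321k.
Max-entry greedy (repeatedly take the single best remaining cell) gives $306k, worse by 15.
Next-best assignment: Ridgeline→Route 3, Kestrel→Route 5, Summit→Route 2 = $306k.
Swapping Kestrel↔Summit (Kestrel→Route 5 $125k, Summit→Route 2 $43k) loses 15.
Checked against all permutations: $321k is optimal.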